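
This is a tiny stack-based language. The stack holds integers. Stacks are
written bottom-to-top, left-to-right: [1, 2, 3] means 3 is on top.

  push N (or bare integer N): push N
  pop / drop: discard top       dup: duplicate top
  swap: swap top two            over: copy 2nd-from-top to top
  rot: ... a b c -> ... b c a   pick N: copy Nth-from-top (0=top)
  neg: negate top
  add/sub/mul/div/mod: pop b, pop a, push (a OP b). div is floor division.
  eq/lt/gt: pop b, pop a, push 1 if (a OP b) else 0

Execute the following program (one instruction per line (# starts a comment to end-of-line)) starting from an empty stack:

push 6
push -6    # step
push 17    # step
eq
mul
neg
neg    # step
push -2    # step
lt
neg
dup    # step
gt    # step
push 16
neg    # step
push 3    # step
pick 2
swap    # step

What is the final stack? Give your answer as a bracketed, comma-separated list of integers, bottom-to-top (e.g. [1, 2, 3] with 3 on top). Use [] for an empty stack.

After 'push 6': [6]
After 'push -6': [6, -6]
After 'push 17': [6, -6, 17]
After 'eq': [6, 0]
After 'mul': [0]
After 'neg': [0]
After 'neg': [0]
After 'push -2': [0, -2]
After 'lt': [0]
After 'neg': [0]
After 'dup': [0, 0]
After 'gt': [0]
After 'push 16': [0, 16]
After 'neg': [0, -16]
After 'push 3': [0, -16, 3]
After 'pick 2': [0, -16, 3, 0]
After 'swap': [0, -16, 0, 3]

Answer: [0, -16, 0, 3]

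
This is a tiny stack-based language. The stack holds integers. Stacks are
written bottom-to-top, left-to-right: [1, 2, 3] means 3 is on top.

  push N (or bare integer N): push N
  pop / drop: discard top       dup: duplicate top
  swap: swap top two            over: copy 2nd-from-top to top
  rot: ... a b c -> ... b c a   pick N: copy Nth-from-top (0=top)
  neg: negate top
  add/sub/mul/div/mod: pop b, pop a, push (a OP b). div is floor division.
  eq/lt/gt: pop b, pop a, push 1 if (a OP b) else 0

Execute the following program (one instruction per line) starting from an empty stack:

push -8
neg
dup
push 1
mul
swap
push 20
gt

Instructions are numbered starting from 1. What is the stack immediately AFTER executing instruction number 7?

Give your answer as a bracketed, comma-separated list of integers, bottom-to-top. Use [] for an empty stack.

Step 1 ('push -8'): [-8]
Step 2 ('neg'): [8]
Step 3 ('dup'): [8, 8]
Step 4 ('push 1'): [8, 8, 1]
Step 5 ('mul'): [8, 8]
Step 6 ('swap'): [8, 8]
Step 7 ('push 20'): [8, 8, 20]

Answer: [8, 8, 20]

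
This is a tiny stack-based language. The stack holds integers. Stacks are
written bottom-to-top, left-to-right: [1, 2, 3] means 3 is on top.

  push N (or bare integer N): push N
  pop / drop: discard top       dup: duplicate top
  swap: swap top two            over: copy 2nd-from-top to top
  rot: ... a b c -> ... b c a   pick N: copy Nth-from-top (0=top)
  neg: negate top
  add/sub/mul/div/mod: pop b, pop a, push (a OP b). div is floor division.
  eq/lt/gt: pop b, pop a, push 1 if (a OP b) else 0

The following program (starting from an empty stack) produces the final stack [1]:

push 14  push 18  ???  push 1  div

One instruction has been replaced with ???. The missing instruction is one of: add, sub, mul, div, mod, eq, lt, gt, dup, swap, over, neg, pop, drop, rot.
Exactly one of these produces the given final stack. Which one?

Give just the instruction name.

Answer: lt

Derivation:
Stack before ???: [14, 18]
Stack after ???:  [1]
The instruction that transforms [14, 18] -> [1] is: lt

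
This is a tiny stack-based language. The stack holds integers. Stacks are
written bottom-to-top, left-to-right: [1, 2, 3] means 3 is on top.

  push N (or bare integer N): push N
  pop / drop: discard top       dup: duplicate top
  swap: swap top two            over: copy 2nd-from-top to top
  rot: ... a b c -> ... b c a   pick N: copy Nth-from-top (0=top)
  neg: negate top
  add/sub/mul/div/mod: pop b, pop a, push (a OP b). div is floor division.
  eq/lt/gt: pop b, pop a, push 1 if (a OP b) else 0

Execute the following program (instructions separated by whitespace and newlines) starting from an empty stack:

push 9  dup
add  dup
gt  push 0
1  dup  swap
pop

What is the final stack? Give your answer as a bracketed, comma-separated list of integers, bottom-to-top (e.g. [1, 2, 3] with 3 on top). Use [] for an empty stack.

After 'push 9': [9]
After 'dup': [9, 9]
After 'add': [18]
After 'dup': [18, 18]
After 'gt': [0]
After 'push 0': [0, 0]
After 'push 1': [0, 0, 1]
After 'dup': [0, 0, 1, 1]
After 'swap': [0, 0, 1, 1]
After 'pop': [0, 0, 1]

Answer: [0, 0, 1]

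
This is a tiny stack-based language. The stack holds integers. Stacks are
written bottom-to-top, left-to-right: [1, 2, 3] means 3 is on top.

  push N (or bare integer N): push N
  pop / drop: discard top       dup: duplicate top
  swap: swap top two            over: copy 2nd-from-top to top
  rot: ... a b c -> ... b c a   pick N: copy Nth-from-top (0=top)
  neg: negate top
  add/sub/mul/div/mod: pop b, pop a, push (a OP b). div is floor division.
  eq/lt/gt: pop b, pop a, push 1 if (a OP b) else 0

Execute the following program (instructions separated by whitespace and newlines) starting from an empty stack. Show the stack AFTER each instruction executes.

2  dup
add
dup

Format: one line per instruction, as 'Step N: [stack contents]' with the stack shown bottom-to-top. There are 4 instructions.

Step 1: [2]
Step 2: [2, 2]
Step 3: [4]
Step 4: [4, 4]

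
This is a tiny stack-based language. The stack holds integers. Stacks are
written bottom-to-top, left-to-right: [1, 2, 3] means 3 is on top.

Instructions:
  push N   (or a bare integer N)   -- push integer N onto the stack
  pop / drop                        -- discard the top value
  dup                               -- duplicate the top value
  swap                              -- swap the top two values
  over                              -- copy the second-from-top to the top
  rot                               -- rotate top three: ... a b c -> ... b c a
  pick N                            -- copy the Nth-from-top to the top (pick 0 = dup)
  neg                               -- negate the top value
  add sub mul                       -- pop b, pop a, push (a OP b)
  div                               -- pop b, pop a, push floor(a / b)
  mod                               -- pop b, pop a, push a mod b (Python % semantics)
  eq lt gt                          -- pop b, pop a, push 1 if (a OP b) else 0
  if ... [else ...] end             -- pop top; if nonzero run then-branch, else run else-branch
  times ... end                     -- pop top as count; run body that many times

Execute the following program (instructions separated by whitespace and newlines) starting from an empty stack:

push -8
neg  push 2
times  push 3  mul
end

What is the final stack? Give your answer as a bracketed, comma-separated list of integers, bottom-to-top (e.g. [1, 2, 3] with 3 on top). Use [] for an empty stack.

After 'push -8': [-8]
After 'neg': [8]
After 'push 2': [8, 2]
After 'times': [8]
After 'push 3': [8, 3]
After 'mul': [24]
After 'push 3': [24, 3]
After 'mul': [72]

Answer: [72]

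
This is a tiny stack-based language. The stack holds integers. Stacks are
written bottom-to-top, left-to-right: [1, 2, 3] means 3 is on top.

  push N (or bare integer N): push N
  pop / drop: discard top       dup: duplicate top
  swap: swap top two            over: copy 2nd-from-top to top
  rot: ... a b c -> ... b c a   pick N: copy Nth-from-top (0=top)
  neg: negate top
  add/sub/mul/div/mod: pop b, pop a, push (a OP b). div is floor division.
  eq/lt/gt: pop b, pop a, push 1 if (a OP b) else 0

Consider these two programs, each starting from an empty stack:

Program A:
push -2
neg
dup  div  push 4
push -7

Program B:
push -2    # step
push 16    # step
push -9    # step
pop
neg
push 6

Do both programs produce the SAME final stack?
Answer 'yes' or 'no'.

Answer: no

Derivation:
Program A trace:
  After 'push -2': [-2]
  After 'neg': [2]
  After 'dup': [2, 2]
  After 'div': [1]
  After 'push 4': [1, 4]
  After 'push -7': [1, 4, -7]
Program A final stack: [1, 4, -7]

Program B trace:
  After 'push -2': [-2]
  After 'push 16': [-2, 16]
  After 'push -9': [-2, 16, -9]
  After 'pop': [-2, 16]
  After 'neg': [-2, -16]
  After 'push 6': [-2, -16, 6]
Program B final stack: [-2, -16, 6]
Same: no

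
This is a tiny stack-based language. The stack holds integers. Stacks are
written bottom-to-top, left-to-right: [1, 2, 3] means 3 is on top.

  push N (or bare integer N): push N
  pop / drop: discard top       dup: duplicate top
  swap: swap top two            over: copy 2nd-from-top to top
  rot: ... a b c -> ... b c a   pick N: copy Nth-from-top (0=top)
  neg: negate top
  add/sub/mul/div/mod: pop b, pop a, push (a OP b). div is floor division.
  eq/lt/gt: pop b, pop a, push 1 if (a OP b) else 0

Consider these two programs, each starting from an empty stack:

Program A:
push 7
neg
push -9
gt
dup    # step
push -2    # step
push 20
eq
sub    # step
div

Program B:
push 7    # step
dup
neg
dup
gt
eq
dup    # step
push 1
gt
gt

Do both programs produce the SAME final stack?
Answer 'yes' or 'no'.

Program A trace:
  After 'push 7': [7]
  After 'neg': [-7]
  After 'push -9': [-7, -9]
  After 'gt': [1]
  After 'dup': [1, 1]
  After 'push -2': [1, 1, -2]
  After 'push 20': [1, 1, -2, 20]
  After 'eq': [1, 1, 0]
  After 'sub': [1, 1]
  After 'div': [1]
Program A final stack: [1]

Program B trace:
  After 'push 7': [7]
  After 'dup': [7, 7]
  After 'neg': [7, -7]
  After 'dup': [7, -7, -7]
  After 'gt': [7, 0]
  After 'eq': [0]
  After 'dup': [0, 0]
  After 'push 1': [0, 0, 1]
  After 'gt': [0, 0]
  After 'gt': [0]
Program B final stack: [0]
Same: no

Answer: no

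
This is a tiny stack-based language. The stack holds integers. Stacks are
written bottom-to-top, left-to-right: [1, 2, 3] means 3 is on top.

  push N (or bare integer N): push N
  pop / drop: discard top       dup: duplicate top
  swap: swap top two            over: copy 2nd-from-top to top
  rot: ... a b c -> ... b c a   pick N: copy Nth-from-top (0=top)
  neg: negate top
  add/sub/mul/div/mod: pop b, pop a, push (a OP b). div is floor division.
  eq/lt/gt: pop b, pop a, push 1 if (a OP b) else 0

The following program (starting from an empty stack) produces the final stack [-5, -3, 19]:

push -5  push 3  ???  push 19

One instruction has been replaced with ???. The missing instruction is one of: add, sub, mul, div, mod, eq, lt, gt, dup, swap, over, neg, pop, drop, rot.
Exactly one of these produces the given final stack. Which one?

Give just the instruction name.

Stack before ???: [-5, 3]
Stack after ???:  [-5, -3]
The instruction that transforms [-5, 3] -> [-5, -3] is: neg

Answer: neg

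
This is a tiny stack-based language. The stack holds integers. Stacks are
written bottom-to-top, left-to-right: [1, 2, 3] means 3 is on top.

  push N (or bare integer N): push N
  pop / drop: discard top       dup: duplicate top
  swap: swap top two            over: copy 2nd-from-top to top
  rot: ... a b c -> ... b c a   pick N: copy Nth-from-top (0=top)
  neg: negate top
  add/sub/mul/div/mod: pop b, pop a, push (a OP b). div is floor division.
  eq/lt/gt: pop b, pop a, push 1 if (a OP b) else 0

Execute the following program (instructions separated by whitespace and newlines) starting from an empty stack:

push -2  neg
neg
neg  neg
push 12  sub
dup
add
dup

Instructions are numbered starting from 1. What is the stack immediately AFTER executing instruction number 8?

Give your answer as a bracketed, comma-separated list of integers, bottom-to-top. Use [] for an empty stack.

Answer: [-14, -14]

Derivation:
Step 1 ('push -2'): [-2]
Step 2 ('neg'): [2]
Step 3 ('neg'): [-2]
Step 4 ('neg'): [2]
Step 5 ('neg'): [-2]
Step 6 ('push 12'): [-2, 12]
Step 7 ('sub'): [-14]
Step 8 ('dup'): [-14, -14]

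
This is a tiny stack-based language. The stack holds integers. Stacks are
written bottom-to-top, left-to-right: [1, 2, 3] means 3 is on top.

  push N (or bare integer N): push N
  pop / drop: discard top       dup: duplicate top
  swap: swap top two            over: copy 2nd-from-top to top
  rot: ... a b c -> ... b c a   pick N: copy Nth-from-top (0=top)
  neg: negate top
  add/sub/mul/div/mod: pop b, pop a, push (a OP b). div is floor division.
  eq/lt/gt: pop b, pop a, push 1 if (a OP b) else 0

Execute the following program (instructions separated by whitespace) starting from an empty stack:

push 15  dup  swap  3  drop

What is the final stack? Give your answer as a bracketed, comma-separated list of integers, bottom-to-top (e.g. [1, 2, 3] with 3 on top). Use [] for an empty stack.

After 'push 15': [15]
After 'dup': [15, 15]
After 'swap': [15, 15]
After 'push 3': [15, 15, 3]
After 'drop': [15, 15]

Answer: [15, 15]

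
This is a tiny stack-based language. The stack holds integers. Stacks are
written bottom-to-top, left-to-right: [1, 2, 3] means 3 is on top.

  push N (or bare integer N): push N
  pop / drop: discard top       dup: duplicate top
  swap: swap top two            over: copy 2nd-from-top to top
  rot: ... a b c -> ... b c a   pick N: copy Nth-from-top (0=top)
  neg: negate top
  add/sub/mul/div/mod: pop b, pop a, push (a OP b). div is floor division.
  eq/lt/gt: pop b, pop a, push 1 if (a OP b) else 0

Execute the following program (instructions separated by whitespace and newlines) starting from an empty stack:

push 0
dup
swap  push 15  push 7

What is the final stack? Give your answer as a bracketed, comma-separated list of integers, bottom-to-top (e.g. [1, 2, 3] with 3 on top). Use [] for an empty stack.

After 'push 0': [0]
After 'dup': [0, 0]
After 'swap': [0, 0]
After 'push 15': [0, 0, 15]
After 'push 7': [0, 0, 15, 7]

Answer: [0, 0, 15, 7]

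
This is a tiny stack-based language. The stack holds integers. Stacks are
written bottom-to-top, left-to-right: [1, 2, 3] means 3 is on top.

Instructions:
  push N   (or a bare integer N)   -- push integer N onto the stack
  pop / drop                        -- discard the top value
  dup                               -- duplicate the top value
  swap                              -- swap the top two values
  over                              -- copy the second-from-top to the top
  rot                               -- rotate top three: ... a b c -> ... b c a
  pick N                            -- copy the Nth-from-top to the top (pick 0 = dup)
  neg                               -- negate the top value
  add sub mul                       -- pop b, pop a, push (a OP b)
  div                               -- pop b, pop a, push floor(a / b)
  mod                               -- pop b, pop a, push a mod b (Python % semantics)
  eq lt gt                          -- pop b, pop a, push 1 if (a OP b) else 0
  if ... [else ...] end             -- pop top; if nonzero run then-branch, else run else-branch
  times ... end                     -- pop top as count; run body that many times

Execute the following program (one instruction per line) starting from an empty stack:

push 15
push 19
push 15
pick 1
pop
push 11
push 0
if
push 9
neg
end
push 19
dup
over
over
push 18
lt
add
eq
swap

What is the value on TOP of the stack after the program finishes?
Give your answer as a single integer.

Answer: 19

Derivation:
After 'push 15': [15]
After 'push 19': [15, 19]
After 'push 15': [15, 19, 15]
After 'pick 1': [15, 19, 15, 19]
After 'pop': [15, 19, 15]
After 'push 11': [15, 19, 15, 11]
After 'push 0': [15, 19, 15, 11, 0]
After 'if': [15, 19, 15, 11]
After 'push 19': [15, 19, 15, 11, 19]
After 'dup': [15, 19, 15, 11, 19, 19]
After 'over': [15, 19, 15, 11, 19, 19, 19]
After 'over': [15, 19, 15, 11, 19, 19, 19, 19]
After 'push 18': [15, 19, 15, 11, 19, 19, 19, 19, 18]
After 'lt': [15, 19, 15, 11, 19, 19, 19, 0]
After 'add': [15, 19, 15, 11, 19, 19, 19]
After 'eq': [15, 19, 15, 11, 19, 1]
After 'swap': [15, 19, 15, 11, 1, 19]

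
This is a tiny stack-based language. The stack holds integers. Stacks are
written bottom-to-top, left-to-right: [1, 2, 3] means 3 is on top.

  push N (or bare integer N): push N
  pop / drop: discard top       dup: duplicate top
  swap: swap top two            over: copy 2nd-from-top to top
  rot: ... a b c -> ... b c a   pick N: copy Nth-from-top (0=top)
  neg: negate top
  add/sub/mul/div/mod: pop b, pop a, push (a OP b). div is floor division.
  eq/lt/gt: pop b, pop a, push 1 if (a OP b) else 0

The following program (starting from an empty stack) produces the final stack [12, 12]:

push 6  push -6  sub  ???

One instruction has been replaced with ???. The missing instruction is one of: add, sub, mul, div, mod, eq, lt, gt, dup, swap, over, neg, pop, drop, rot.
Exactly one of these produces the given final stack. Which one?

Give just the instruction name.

Answer: dup

Derivation:
Stack before ???: [12]
Stack after ???:  [12, 12]
The instruction that transforms [12] -> [12, 12] is: dup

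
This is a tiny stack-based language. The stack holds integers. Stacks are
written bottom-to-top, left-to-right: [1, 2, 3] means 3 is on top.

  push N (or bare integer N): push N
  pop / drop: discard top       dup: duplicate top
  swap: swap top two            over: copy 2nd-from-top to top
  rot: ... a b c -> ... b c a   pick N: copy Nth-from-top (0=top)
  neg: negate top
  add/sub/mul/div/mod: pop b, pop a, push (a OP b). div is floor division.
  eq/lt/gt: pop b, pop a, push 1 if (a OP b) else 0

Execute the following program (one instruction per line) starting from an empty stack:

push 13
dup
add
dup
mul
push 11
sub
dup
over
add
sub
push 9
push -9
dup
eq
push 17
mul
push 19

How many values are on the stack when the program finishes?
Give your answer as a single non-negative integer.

Answer: 4

Derivation:
After 'push 13': stack = [13] (depth 1)
After 'dup': stack = [13, 13] (depth 2)
After 'add': stack = [26] (depth 1)
After 'dup': stack = [26, 26] (depth 2)
After 'mul': stack = [676] (depth 1)
After 'push 11': stack = [676, 11] (depth 2)
After 'sub': stack = [665] (depth 1)
After 'dup': stack = [665, 665] (depth 2)
After 'over': stack = [665, 665, 665] (depth 3)
After 'add': stack = [665, 1330] (depth 2)
After 'sub': stack = [-665] (depth 1)
After 'push 9': stack = [-665, 9] (depth 2)
After 'push -9': stack = [-665, 9, -9] (depth 3)
After 'dup': stack = [-665, 9, -9, -9] (depth 4)
After 'eq': stack = [-665, 9, 1] (depth 3)
After 'push 17': stack = [-665, 9, 1, 17] (depth 4)
After 'mul': stack = [-665, 9, 17] (depth 3)
After 'push 19': stack = [-665, 9, 17, 19] (depth 4)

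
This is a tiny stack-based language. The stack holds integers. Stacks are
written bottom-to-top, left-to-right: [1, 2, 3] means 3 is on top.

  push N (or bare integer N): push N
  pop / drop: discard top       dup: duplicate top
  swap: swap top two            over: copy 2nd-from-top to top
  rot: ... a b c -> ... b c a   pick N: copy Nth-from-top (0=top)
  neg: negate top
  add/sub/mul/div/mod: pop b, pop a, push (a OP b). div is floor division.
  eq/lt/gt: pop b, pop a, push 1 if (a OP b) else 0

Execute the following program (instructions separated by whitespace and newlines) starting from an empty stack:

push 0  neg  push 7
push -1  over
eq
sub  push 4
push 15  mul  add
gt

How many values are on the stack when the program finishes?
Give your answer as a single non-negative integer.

Answer: 1

Derivation:
After 'push 0': stack = [0] (depth 1)
After 'neg': stack = [0] (depth 1)
After 'push 7': stack = [0, 7] (depth 2)
After 'push -1': stack = [0, 7, -1] (depth 3)
After 'over': stack = [0, 7, -1, 7] (depth 4)
After 'eq': stack = [0, 7, 0] (depth 3)
After 'sub': stack = [0, 7] (depth 2)
After 'push 4': stack = [0, 7, 4] (depth 3)
After 'push 15': stack = [0, 7, 4, 15] (depth 4)
After 'mul': stack = [0, 7, 60] (depth 3)
After 'add': stack = [0, 67] (depth 2)
After 'gt': stack = [0] (depth 1)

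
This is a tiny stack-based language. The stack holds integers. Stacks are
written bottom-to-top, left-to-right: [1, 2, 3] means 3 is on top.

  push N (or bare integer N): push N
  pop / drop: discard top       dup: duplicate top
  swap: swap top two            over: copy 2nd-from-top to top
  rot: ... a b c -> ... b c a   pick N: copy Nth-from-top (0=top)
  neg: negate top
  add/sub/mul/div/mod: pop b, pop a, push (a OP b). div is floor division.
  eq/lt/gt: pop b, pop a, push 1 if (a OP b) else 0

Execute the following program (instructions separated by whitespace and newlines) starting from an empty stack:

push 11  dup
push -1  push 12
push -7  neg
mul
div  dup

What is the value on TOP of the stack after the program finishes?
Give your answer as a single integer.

After 'push 11': [11]
After 'dup': [11, 11]
After 'push -1': [11, 11, -1]
After 'push 12': [11, 11, -1, 12]
After 'push -7': [11, 11, -1, 12, -7]
After 'neg': [11, 11, -1, 12, 7]
After 'mul': [11, 11, -1, 84]
After 'div': [11, 11, -1]
After 'dup': [11, 11, -1, -1]

Answer: -1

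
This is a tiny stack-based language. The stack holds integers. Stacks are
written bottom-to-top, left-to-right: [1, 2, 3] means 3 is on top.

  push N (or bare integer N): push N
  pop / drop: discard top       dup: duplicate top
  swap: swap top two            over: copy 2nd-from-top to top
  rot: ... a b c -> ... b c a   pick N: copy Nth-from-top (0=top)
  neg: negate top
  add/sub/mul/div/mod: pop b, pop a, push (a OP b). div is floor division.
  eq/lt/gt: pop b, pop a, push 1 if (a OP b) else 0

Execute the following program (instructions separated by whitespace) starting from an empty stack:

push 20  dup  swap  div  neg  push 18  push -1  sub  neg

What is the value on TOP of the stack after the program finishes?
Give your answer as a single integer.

Answer: -19

Derivation:
After 'push 20': [20]
After 'dup': [20, 20]
After 'swap': [20, 20]
After 'div': [1]
After 'neg': [-1]
After 'push 18': [-1, 18]
After 'push -1': [-1, 18, -1]
After 'sub': [-1, 19]
After 'neg': [-1, -19]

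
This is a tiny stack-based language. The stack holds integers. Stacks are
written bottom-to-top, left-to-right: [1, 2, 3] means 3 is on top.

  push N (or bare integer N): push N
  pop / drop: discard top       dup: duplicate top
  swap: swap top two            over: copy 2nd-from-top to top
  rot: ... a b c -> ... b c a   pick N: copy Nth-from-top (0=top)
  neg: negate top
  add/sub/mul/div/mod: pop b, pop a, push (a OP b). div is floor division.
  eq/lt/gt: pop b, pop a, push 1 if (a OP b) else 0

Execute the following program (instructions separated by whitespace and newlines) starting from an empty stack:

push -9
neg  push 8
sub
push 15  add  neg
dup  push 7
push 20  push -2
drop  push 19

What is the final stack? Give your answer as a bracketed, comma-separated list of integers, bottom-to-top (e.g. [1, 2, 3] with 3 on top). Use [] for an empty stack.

Answer: [-16, -16, 7, 20, 19]

Derivation:
After 'push -9': [-9]
After 'neg': [9]
After 'push 8': [9, 8]
After 'sub': [1]
After 'push 15': [1, 15]
After 'add': [16]
After 'neg': [-16]
After 'dup': [-16, -16]
After 'push 7': [-16, -16, 7]
After 'push 20': [-16, -16, 7, 20]
After 'push -2': [-16, -16, 7, 20, -2]
After 'drop': [-16, -16, 7, 20]
After 'push 19': [-16, -16, 7, 20, 19]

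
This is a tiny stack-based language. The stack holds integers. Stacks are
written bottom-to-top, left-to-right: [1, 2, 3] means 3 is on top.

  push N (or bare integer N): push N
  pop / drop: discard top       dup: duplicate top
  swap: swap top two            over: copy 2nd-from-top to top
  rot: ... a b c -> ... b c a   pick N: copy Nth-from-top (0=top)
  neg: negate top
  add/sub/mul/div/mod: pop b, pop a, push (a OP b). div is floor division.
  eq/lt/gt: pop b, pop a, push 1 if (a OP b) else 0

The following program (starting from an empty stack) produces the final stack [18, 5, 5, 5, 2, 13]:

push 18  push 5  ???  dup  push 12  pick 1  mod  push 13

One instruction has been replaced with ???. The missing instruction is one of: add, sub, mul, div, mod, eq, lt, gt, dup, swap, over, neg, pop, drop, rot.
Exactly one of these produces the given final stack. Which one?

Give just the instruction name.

Answer: dup

Derivation:
Stack before ???: [18, 5]
Stack after ???:  [18, 5, 5]
The instruction that transforms [18, 5] -> [18, 5, 5] is: dup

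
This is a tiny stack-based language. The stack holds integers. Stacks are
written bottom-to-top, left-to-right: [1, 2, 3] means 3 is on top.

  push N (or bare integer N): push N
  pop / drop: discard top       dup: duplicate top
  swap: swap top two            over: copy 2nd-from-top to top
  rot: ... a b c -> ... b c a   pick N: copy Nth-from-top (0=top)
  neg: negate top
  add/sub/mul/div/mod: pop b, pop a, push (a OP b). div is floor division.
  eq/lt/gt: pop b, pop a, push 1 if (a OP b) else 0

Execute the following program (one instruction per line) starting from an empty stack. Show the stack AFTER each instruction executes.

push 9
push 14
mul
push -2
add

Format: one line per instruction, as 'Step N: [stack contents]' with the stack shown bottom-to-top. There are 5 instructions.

Step 1: [9]
Step 2: [9, 14]
Step 3: [126]
Step 4: [126, -2]
Step 5: [124]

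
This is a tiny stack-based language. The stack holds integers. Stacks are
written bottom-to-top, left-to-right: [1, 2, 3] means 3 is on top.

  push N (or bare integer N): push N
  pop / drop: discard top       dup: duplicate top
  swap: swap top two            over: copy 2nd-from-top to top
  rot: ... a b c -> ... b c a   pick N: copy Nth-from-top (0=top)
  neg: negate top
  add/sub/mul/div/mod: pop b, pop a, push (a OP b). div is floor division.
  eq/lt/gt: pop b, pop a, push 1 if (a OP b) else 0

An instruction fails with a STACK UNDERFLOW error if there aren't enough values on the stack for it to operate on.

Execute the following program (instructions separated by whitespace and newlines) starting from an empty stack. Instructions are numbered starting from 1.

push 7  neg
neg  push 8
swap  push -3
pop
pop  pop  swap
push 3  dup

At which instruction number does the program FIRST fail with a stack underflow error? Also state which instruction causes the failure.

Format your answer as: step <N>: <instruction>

Step 1 ('push 7'): stack = [7], depth = 1
Step 2 ('neg'): stack = [-7], depth = 1
Step 3 ('neg'): stack = [7], depth = 1
Step 4 ('push 8'): stack = [7, 8], depth = 2
Step 5 ('swap'): stack = [8, 7], depth = 2
Step 6 ('push -3'): stack = [8, 7, -3], depth = 3
Step 7 ('pop'): stack = [8, 7], depth = 2
Step 8 ('pop'): stack = [8], depth = 1
Step 9 ('pop'): stack = [], depth = 0
Step 10 ('swap'): needs 2 value(s) but depth is 0 — STACK UNDERFLOW

Answer: step 10: swap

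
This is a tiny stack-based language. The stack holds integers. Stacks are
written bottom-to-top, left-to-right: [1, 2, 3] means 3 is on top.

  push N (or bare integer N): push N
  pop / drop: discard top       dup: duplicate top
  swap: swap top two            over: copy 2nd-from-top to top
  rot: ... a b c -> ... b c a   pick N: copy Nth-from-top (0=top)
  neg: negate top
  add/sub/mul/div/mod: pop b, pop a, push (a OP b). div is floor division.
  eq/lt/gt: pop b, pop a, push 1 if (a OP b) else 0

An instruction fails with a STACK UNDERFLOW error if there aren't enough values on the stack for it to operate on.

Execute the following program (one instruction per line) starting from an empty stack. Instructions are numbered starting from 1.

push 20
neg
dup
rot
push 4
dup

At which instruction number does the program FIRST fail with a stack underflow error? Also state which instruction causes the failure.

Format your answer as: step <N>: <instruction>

Step 1 ('push 20'): stack = [20], depth = 1
Step 2 ('neg'): stack = [-20], depth = 1
Step 3 ('dup'): stack = [-20, -20], depth = 2
Step 4 ('rot'): needs 3 value(s) but depth is 2 — STACK UNDERFLOW

Answer: step 4: rot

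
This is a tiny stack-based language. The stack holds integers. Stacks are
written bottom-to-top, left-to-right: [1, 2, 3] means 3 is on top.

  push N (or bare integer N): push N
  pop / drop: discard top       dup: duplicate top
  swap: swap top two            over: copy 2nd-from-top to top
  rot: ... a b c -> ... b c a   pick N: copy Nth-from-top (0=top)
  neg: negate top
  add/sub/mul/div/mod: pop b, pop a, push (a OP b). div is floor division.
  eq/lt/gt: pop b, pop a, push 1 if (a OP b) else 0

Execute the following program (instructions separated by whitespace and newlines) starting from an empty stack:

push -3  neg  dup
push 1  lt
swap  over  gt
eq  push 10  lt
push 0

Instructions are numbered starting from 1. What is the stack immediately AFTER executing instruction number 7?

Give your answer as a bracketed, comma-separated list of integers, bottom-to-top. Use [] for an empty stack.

Answer: [0, 3, 0]

Derivation:
Step 1 ('push -3'): [-3]
Step 2 ('neg'): [3]
Step 3 ('dup'): [3, 3]
Step 4 ('push 1'): [3, 3, 1]
Step 5 ('lt'): [3, 0]
Step 6 ('swap'): [0, 3]
Step 7 ('over'): [0, 3, 0]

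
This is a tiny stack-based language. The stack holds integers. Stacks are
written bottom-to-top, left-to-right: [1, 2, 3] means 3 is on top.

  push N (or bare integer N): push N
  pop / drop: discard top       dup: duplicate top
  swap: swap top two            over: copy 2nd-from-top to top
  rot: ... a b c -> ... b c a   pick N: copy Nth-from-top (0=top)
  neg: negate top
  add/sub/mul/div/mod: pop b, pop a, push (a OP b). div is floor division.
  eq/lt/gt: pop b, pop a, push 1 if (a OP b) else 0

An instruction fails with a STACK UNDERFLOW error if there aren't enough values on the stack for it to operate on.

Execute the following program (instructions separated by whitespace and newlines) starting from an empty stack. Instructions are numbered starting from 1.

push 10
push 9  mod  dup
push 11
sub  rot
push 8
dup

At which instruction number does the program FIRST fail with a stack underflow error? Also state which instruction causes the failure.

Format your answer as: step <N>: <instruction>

Step 1 ('push 10'): stack = [10], depth = 1
Step 2 ('push 9'): stack = [10, 9], depth = 2
Step 3 ('mod'): stack = [1], depth = 1
Step 4 ('dup'): stack = [1, 1], depth = 2
Step 5 ('push 11'): stack = [1, 1, 11], depth = 3
Step 6 ('sub'): stack = [1, -10], depth = 2
Step 7 ('rot'): needs 3 value(s) but depth is 2 — STACK UNDERFLOW

Answer: step 7: rot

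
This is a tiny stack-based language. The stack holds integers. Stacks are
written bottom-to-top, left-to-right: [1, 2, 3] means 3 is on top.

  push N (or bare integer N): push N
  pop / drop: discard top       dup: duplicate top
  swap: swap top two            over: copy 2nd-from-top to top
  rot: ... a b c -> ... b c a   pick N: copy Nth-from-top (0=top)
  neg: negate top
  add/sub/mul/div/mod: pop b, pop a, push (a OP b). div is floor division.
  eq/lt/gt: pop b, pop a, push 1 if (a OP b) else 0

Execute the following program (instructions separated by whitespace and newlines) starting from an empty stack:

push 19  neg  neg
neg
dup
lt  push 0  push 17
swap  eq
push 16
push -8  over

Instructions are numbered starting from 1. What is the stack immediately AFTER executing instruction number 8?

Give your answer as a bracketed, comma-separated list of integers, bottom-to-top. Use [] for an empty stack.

Answer: [0, 0, 17]

Derivation:
Step 1 ('push 19'): [19]
Step 2 ('neg'): [-19]
Step 3 ('neg'): [19]
Step 4 ('neg'): [-19]
Step 5 ('dup'): [-19, -19]
Step 6 ('lt'): [0]
Step 7 ('push 0'): [0, 0]
Step 8 ('push 17'): [0, 0, 17]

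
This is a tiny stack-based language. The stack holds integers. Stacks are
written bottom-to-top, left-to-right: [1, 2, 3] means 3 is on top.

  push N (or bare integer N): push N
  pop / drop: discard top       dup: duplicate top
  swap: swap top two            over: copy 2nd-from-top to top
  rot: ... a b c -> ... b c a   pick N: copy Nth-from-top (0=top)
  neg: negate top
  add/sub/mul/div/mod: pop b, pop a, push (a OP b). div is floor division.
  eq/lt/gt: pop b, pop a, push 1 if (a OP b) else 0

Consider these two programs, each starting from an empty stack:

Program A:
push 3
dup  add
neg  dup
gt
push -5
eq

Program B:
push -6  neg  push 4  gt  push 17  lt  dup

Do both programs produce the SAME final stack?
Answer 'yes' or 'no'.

Program A trace:
  After 'push 3': [3]
  After 'dup': [3, 3]
  After 'add': [6]
  After 'neg': [-6]
  After 'dup': [-6, -6]
  After 'gt': [0]
  After 'push -5': [0, -5]
  After 'eq': [0]
Program A final stack: [0]

Program B trace:
  After 'push -6': [-6]
  After 'neg': [6]
  After 'push 4': [6, 4]
  After 'gt': [1]
  After 'push 17': [1, 17]
  After 'lt': [1]
  After 'dup': [1, 1]
Program B final stack: [1, 1]
Same: no

Answer: no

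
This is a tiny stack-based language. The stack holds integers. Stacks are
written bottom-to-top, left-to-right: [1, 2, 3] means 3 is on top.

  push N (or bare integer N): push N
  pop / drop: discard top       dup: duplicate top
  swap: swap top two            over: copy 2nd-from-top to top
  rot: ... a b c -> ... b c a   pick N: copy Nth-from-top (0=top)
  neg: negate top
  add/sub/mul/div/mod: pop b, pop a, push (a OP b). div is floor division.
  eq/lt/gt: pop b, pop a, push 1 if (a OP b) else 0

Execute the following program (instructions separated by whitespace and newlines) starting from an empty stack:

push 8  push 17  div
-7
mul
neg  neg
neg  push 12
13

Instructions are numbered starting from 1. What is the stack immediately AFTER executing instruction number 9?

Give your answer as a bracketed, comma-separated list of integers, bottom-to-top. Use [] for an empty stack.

Answer: [0, 12]

Derivation:
Step 1 ('push 8'): [8]
Step 2 ('push 17'): [8, 17]
Step 3 ('div'): [0]
Step 4 ('-7'): [0, -7]
Step 5 ('mul'): [0]
Step 6 ('neg'): [0]
Step 7 ('neg'): [0]
Step 8 ('neg'): [0]
Step 9 ('push 12'): [0, 12]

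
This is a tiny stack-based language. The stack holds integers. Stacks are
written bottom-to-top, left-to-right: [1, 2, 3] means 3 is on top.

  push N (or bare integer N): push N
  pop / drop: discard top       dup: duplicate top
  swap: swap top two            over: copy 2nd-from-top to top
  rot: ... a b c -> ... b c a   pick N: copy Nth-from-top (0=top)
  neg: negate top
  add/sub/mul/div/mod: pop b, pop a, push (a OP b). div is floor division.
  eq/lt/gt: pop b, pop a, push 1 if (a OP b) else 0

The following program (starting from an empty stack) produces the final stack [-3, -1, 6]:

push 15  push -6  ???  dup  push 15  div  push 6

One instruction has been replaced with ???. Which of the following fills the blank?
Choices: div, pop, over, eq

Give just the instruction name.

Stack before ???: [15, -6]
Stack after ???:  [-3]
Checking each choice:
  div: MATCH
  pop: produces [15, 1, 6]
  over: produces [15, -6, 15, 1, 6]
  eq: produces [0, 0, 6]


Answer: div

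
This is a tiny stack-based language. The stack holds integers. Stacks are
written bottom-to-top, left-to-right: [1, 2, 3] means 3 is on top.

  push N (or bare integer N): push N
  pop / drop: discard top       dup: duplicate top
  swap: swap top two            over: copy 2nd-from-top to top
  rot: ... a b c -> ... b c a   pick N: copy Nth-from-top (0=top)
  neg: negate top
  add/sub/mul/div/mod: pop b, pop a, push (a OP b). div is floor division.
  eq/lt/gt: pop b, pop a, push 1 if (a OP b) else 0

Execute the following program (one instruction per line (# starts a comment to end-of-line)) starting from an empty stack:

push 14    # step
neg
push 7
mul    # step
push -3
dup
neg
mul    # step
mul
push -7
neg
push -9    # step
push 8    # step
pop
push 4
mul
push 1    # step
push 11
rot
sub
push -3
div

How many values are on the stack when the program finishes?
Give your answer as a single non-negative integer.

After 'push 14': stack = [14] (depth 1)
After 'neg': stack = [-14] (depth 1)
After 'push 7': stack = [-14, 7] (depth 2)
After 'mul': stack = [-98] (depth 1)
After 'push -3': stack = [-98, -3] (depth 2)
After 'dup': stack = [-98, -3, -3] (depth 3)
After 'neg': stack = [-98, -3, 3] (depth 3)
After 'mul': stack = [-98, -9] (depth 2)
After 'mul': stack = [882] (depth 1)
After 'push -7': stack = [882, -7] (depth 2)
  ...
After 'push 8': stack = [882, 7, -9, 8] (depth 4)
After 'pop': stack = [882, 7, -9] (depth 3)
After 'push 4': stack = [882, 7, -9, 4] (depth 4)
After 'mul': stack = [882, 7, -36] (depth 3)
After 'push 1': stack = [882, 7, -36, 1] (depth 4)
After 'push 11': stack = [882, 7, -36, 1, 11] (depth 5)
After 'rot': stack = [882, 7, 1, 11, -36] (depth 5)
After 'sub': stack = [882, 7, 1, 47] (depth 4)
After 'push -3': stack = [882, 7, 1, 47, -3] (depth 5)
After 'div': stack = [882, 7, 1, -16] (depth 4)

Answer: 4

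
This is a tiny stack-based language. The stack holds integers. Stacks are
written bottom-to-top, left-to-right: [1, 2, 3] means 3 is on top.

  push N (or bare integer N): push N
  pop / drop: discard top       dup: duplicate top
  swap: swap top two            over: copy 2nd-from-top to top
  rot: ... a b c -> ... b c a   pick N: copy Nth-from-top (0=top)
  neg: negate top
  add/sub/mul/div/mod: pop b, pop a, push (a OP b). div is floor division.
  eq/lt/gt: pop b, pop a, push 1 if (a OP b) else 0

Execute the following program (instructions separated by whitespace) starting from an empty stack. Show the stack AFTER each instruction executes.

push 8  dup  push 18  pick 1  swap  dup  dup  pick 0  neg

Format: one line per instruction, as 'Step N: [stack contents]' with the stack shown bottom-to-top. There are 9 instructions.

Step 1: [8]
Step 2: [8, 8]
Step 3: [8, 8, 18]
Step 4: [8, 8, 18, 8]
Step 5: [8, 8, 8, 18]
Step 6: [8, 8, 8, 18, 18]
Step 7: [8, 8, 8, 18, 18, 18]
Step 8: [8, 8, 8, 18, 18, 18, 18]
Step 9: [8, 8, 8, 18, 18, 18, -18]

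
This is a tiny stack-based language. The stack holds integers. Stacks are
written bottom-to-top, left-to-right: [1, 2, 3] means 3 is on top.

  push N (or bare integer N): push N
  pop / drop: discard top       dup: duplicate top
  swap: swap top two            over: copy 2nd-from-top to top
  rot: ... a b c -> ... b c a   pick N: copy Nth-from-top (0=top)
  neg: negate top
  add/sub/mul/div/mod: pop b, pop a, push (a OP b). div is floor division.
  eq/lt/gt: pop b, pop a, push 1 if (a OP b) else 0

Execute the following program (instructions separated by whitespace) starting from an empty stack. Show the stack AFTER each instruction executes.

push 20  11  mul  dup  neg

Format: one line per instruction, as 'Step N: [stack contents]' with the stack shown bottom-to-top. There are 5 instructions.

Step 1: [20]
Step 2: [20, 11]
Step 3: [220]
Step 4: [220, 220]
Step 5: [220, -220]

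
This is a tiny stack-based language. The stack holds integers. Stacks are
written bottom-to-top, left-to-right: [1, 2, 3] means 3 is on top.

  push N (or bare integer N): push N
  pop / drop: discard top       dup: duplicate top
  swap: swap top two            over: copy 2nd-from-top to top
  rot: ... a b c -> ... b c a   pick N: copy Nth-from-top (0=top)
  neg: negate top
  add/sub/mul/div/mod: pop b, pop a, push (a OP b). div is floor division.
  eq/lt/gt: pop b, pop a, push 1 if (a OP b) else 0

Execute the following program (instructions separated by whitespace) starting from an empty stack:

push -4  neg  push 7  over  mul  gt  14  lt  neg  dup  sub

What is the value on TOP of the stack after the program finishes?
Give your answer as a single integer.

After 'push -4': [-4]
After 'neg': [4]
After 'push 7': [4, 7]
After 'over': [4, 7, 4]
After 'mul': [4, 28]
After 'gt': [0]
After 'push 14': [0, 14]
After 'lt': [1]
After 'neg': [-1]
After 'dup': [-1, -1]
After 'sub': [0]

Answer: 0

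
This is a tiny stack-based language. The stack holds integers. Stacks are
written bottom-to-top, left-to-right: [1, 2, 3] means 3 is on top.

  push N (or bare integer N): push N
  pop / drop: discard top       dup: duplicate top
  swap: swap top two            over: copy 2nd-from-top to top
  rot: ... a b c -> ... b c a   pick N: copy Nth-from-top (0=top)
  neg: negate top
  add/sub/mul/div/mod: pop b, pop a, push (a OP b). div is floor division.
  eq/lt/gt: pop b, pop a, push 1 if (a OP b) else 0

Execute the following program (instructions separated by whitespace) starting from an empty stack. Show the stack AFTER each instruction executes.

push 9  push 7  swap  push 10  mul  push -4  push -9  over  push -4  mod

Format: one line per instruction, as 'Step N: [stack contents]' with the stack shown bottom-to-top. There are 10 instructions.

Step 1: [9]
Step 2: [9, 7]
Step 3: [7, 9]
Step 4: [7, 9, 10]
Step 5: [7, 90]
Step 6: [7, 90, -4]
Step 7: [7, 90, -4, -9]
Step 8: [7, 90, -4, -9, -4]
Step 9: [7, 90, -4, -9, -4, -4]
Step 10: [7, 90, -4, -9, 0]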